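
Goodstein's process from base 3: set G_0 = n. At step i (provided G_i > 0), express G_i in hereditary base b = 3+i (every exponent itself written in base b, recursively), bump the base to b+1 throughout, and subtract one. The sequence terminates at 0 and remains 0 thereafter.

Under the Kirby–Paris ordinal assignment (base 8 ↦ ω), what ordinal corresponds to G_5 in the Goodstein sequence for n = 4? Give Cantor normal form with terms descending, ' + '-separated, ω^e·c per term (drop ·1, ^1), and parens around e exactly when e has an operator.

(0) 4|_3 = 3 + 1 ↦ 4 + 1|_4 = 5 ⇒ 4
(1) 4|_4 = 4 ↦ 5|_5 = 5 ⇒ 4
(2) 4|_5 = 4 ↦ 4|_6 = 4 ⇒ 3
(3) 3|_6 = 3 ↦ 3|_7 = 3 ⇒ 2
(4) 2|_7 = 2 ↦ 2|_8 = 2 ⇒ 1
(5) 1|_8 = 1 ↦ 1|_9 = 1 ⇒ 0

1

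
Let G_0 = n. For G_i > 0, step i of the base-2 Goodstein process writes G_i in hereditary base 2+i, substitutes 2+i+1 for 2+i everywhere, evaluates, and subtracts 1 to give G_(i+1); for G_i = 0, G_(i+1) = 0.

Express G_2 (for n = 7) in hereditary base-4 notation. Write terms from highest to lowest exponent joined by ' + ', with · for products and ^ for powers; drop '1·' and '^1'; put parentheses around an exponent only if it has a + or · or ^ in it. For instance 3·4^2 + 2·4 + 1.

4^4 + 3

(0) 7|_2 = 2^2 + 2 + 1 ↦ 3^3 + 3 + 1|_3 = 31 ⇒ 30
(1) 30|_3 = 3^3 + 3 ↦ 4^4 + 4|_4 = 260 ⇒ 259
(2) 259|_4 = 4^4 + 3 ↦ 5^5 + 3|_5 = 3128 ⇒ 3127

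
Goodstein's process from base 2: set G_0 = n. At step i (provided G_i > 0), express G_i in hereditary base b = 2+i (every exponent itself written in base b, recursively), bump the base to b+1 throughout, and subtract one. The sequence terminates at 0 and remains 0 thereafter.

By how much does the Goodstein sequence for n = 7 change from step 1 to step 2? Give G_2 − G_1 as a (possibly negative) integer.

229

G_0=7  [base 2] 2^2 + 2 + 1  →[2↦3]→  3^3 + 3 + 1 = 31  −1 ⇒ G_1=30
G_1=30  [base 3] 3^3 + 3  →[3↦4]→  4^4 + 4 = 260  −1 ⇒ G_2=259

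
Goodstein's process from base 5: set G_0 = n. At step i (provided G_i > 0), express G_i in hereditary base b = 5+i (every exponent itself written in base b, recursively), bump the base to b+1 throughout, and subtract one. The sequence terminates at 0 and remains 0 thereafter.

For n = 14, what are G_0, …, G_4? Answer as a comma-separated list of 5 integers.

14, 15, 16, 17, 18

base 5: 14 = 2·5 + 4; at 6: 2·6 + 4 = 16; next = 15
base 6: 15 = 2·6 + 3; at 7: 2·7 + 3 = 17; next = 16
base 7: 16 = 2·7 + 2; at 8: 2·8 + 2 = 18; next = 17
base 8: 17 = 2·8 + 1; at 9: 2·9 + 1 = 19; next = 18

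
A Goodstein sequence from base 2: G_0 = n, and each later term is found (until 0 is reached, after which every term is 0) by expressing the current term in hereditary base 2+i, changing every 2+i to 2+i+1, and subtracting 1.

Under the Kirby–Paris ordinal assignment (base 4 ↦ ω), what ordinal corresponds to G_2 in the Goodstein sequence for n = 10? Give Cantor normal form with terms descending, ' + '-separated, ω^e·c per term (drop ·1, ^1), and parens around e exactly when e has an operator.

ω^(ω + 1) + 1

G_0=10  [base 2] 2^(2 + 1) + 2  →[2↦3]→  3^(3 + 1) + 3 = 84  −1 ⇒ G_1=83
G_1=83  [base 3] 3^(3 + 1) + 2  →[3↦4]→  4^(4 + 1) + 2 = 1026  −1 ⇒ G_2=1025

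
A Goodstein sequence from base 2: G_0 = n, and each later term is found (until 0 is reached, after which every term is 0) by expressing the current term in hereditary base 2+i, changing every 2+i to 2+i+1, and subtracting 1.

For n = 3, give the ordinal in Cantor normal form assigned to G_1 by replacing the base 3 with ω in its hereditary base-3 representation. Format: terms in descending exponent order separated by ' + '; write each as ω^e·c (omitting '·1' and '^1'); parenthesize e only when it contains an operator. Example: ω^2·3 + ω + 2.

G_0=3  [base 2] 2 + 1  →[2↦3]→  3 + 1 = 4  −1 ⇒ G_1=3
G_1=3  [base 3] 3  →[3↦4]→  4 = 4  −1 ⇒ G_2=3

ω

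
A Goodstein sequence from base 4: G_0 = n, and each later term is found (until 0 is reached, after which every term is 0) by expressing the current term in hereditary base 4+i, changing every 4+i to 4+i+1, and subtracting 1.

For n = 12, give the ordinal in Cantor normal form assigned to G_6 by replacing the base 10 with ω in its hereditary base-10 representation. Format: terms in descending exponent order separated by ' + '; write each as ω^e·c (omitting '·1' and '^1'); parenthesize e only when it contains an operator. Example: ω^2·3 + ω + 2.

ω + 9

step 0: 12 = 3·4; sub 5 for 4: 3·5; = 15; G_1 = 15−1 = 14
step 1: 14 = 2·5 + 4; sub 6 for 5: 2·6 + 4; = 16; G_2 = 16−1 = 15
step 2: 15 = 2·6 + 3; sub 7 for 6: 2·7 + 3; = 17; G_3 = 17−1 = 16
step 3: 16 = 2·7 + 2; sub 8 for 7: 2·8 + 2; = 18; G_4 = 18−1 = 17
step 4: 17 = 2·8 + 1; sub 9 for 8: 2·9 + 1; = 19; G_5 = 19−1 = 18
step 5: 18 = 2·9; sub 10 for 9: 2·10; = 20; G_6 = 20−1 = 19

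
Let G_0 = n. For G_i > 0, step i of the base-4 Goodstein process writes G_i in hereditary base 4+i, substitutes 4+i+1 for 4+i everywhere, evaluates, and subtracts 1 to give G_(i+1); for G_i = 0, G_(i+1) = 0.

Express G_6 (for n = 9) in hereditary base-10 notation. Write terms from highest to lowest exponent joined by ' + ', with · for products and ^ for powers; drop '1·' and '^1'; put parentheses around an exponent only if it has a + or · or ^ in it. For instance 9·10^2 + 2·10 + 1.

base 4: 9 = 2·4 + 1; at 5: 2·5 + 1 = 11; next = 10
base 5: 10 = 2·5; at 6: 2·6 = 12; next = 11
base 6: 11 = 6 + 5; at 7: 7 + 5 = 12; next = 11
base 7: 11 = 7 + 4; at 8: 8 + 4 = 12; next = 11
base 8: 11 = 8 + 3; at 9: 9 + 3 = 12; next = 11
base 9: 11 = 9 + 2; at 10: 10 + 2 = 12; next = 11

10 + 1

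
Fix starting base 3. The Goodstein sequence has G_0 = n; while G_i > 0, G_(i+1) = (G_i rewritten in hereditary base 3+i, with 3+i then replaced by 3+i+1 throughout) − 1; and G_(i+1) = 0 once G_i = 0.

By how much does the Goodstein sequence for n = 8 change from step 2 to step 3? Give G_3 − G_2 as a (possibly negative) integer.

base 3: 8 = 2·3 + 2; at 4: 2·4 + 2 = 10; next = 9
base 4: 9 = 2·4 + 1; at 5: 2·5 + 1 = 11; next = 10
base 5: 10 = 2·5; at 6: 2·6 = 12; next = 11

1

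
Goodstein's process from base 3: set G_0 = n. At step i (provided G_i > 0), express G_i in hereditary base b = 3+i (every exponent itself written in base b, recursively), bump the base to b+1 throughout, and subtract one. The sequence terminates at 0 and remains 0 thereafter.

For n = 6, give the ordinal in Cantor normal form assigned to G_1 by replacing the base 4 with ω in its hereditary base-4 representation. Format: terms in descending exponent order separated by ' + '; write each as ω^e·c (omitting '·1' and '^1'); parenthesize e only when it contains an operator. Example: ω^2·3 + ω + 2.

ω + 3

base 3: 6 = 2·3; at 4: 2·4 = 8; next = 7
base 4: 7 = 4 + 3; at 5: 5 + 3 = 8; next = 7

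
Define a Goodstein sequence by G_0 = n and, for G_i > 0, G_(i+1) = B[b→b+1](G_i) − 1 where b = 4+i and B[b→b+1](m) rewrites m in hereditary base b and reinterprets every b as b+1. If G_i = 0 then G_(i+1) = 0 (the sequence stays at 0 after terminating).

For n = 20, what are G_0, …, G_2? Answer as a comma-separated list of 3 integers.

20 —HB4→ 4^2 + 4 —bump→ 5^2 + 5 = 30 —(−1)→ 29
29 —HB5→ 5^2 + 4 —bump→ 6^2 + 4 = 40 —(−1)→ 39

20, 29, 39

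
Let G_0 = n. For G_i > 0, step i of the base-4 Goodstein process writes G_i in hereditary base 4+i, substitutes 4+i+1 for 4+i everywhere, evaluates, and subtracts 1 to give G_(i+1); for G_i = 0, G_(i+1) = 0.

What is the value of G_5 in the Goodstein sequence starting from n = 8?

8 —HB4→ 2·4 —bump→ 2·5 = 10 —(−1)→ 9
9 —HB5→ 5 + 4 —bump→ 6 + 4 = 10 —(−1)→ 9
9 —HB6→ 6 + 3 —bump→ 7 + 3 = 10 —(−1)→ 9
9 —HB7→ 7 + 2 —bump→ 8 + 2 = 10 —(−1)→ 9
9 —HB8→ 8 + 1 —bump→ 9 + 1 = 10 —(−1)→ 9
9 —HB9→ 9 —bump→ 10 = 10 —(−1)→ 9

9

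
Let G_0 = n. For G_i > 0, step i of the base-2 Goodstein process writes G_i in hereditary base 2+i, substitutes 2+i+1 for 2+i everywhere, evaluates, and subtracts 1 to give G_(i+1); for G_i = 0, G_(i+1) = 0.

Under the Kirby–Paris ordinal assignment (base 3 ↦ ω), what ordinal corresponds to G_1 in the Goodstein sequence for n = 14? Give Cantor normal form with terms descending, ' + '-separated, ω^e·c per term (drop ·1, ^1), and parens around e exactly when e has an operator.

ω^(ω + 1) + ω^ω + 2

[0] 14 ≡ 2^(2 + 1) + 2^2 + 2 (base 2). Lift 3: 111. −1: 110.
[1] 110 ≡ 3^(3 + 1) + 3^3 + 2 (base 3). Lift 4: 1282. −1: 1281.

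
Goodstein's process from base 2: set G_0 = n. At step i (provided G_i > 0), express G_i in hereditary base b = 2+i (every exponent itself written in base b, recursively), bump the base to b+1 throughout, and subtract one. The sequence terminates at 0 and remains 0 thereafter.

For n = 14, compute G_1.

110

step 0: 14 = 2^(2 + 1) + 2^2 + 2; sub 3 for 2: 3^(3 + 1) + 3^3 + 3; = 111; G_1 = 111−1 = 110
step 1: 110 = 3^(3 + 1) + 3^3 + 2; sub 4 for 3: 4^(4 + 1) + 4^4 + 2; = 1282; G_2 = 1282−1 = 1281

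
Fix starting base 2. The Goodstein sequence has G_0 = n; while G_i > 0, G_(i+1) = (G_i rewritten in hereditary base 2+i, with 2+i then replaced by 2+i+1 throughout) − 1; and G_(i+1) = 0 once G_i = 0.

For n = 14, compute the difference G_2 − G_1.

base 2: 14 = 2^(2 + 1) + 2^2 + 2; at 3: 3^(3 + 1) + 3^3 + 3 = 111; next = 110
base 3: 110 = 3^(3 + 1) + 3^3 + 2; at 4: 4^(4 + 1) + 4^4 + 2 = 1282; next = 1281

1171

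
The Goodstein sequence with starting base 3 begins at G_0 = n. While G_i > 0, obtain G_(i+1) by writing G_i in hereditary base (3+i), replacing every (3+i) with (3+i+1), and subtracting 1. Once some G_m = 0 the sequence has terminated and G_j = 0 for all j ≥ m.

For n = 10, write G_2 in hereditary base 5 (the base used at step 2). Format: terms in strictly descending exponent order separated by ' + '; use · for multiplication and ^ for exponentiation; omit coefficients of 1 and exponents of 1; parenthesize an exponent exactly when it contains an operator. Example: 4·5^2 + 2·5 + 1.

G_0=10  [base 3] 3^2 + 1  →[3↦4]→  4^2 + 1 = 17  −1 ⇒ G_1=16
G_1=16  [base 4] 4^2  →[4↦5]→  5^2 = 25  −1 ⇒ G_2=24
G_2=24  [base 5] 4·5 + 4  →[5↦6]→  4·6 + 4 = 28  −1 ⇒ G_3=27

4·5 + 4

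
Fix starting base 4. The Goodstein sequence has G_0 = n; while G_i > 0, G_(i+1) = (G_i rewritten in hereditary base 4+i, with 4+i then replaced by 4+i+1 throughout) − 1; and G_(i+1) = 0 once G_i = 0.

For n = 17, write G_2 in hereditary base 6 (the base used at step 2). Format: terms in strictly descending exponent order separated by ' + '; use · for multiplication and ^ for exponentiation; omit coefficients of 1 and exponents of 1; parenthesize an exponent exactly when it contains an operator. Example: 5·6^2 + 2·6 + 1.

G_0 = 17. HB_4(17) = 4^2 + 1. Bump = 26. G_1 = 25.
G_1 = 25. HB_5(25) = 5^2. Bump = 36. G_2 = 35.

5·6 + 5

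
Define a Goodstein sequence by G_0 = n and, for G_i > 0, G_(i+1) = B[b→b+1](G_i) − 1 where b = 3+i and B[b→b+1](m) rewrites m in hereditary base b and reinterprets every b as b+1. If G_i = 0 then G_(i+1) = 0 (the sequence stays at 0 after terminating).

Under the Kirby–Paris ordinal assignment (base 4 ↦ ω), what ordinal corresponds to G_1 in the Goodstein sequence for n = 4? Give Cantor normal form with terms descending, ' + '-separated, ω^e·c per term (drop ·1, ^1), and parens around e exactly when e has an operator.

ω

base 3: 4 = 3 + 1; at 4: 4 + 1 = 5; next = 4
base 4: 4 = 4; at 5: 5 = 5; next = 4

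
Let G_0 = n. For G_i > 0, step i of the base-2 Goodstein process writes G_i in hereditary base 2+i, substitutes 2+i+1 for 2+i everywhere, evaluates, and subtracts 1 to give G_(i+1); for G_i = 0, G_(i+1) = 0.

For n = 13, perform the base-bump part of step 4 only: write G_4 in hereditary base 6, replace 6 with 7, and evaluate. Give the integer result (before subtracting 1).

G_0 = 13. HB_2(13) = 2^(2 + 1) + 2^2 + 1. Bump = 109. G_1 = 108.
G_1 = 108. HB_3(108) = 3^(3 + 1) + 3^3. Bump = 1280. G_2 = 1279.
G_2 = 1279. HB_4(1279) = 4^(4 + 1) + 3·4^3 + 3·4^2 + 3·4 + 3. Bump = 16093. G_3 = 16092.
G_3 = 16092. HB_5(16092) = 5^(5 + 1) + 3·5^3 + 3·5^2 + 3·5 + 2. Bump = 280712. G_4 = 280711.
G_4 = 280711. HB_6(280711) = 6^(6 + 1) + 3·6^3 + 3·6^2 + 3·6 + 1. Bump = 5765999. G_5 = 5765998.

5765999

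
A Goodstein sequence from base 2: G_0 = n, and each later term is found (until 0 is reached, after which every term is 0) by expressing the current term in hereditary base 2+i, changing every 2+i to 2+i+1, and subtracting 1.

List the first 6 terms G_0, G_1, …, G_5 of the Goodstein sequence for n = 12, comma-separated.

12 —HB2→ 2^(2 + 1) + 2^2 —bump→ 3^(3 + 1) + 3^3 = 108 —(−1)→ 107
107 —HB3→ 3^(3 + 1) + 2·3^2 + 2·3 + 2 —bump→ 4^(4 + 1) + 2·4^2 + 2·4 + 2 = 1066 —(−1)→ 1065
1065 —HB4→ 4^(4 + 1) + 2·4^2 + 2·4 + 1 —bump→ 5^(5 + 1) + 2·5^2 + 2·5 + 1 = 15686 —(−1)→ 15685
15685 —HB5→ 5^(5 + 1) + 2·5^2 + 2·5 —bump→ 6^(6 + 1) + 2·6^2 + 2·6 = 280020 —(−1)→ 280019
280019 —HB6→ 6^(6 + 1) + 2·6^2 + 6 + 5 —bump→ 7^(7 + 1) + 2·7^2 + 7 + 5 = 5764911 —(−1)→ 5764910

12, 107, 1065, 15685, 280019, 5764910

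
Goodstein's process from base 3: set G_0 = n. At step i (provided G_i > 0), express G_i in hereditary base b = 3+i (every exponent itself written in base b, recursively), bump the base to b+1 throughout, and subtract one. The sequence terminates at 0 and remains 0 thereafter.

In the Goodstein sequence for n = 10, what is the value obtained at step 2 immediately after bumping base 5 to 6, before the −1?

step 0: 10 = 3^2 + 1; sub 4 for 3: 4^2 + 1; = 17; G_1 = 17−1 = 16
step 1: 16 = 4^2; sub 5 for 4: 5^2; = 25; G_2 = 25−1 = 24
step 2: 24 = 4·5 + 4; sub 6 for 5: 4·6 + 4; = 28; G_3 = 28−1 = 27

28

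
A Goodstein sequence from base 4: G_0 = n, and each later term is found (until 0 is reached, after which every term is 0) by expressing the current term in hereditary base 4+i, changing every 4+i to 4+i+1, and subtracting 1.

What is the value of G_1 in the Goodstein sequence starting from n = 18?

[0] 18 ≡ 4^2 + 2 (base 4). Lift 5: 27. −1: 26.
[1] 26 ≡ 5^2 + 1 (base 5). Lift 6: 37. −1: 36.

26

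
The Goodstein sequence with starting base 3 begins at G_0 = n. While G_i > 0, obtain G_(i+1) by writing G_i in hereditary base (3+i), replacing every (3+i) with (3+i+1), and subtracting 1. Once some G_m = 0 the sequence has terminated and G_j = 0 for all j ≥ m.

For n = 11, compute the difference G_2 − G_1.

8

i=0: 11 = 3^2 + 2 (b=3); 3→4: 4^2 + 2 = 18; 18−1 = 17
i=1: 17 = 4^2 + 1 (b=4); 4→5: 5^2 + 1 = 26; 26−1 = 25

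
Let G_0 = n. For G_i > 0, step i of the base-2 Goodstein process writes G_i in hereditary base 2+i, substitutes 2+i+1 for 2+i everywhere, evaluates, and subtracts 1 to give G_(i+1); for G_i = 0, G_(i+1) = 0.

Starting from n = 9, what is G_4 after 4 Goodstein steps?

140743

(0) 9|_2 = 2^(2 + 1) + 1 ↦ 3^(3 + 1) + 1|_3 = 82 ⇒ 81
(1) 81|_3 = 3^(3 + 1) ↦ 4^(4 + 1)|_4 = 1024 ⇒ 1023
(2) 1023|_4 = 3·4^4 + 3·4^3 + 3·4^2 + 3·4 + 3 ↦ 3·5^5 + 3·5^3 + 3·5^2 + 3·5 + 3|_5 = 9843 ⇒ 9842
(3) 9842|_5 = 3·5^5 + 3·5^3 + 3·5^2 + 3·5 + 2 ↦ 3·6^6 + 3·6^3 + 3·6^2 + 3·6 + 2|_6 = 140744 ⇒ 140743
(4) 140743|_6 = 3·6^6 + 3·6^3 + 3·6^2 + 3·6 + 1 ↦ 3·7^7 + 3·7^3 + 3·7^2 + 3·7 + 1|_7 = 2471827 ⇒ 2471826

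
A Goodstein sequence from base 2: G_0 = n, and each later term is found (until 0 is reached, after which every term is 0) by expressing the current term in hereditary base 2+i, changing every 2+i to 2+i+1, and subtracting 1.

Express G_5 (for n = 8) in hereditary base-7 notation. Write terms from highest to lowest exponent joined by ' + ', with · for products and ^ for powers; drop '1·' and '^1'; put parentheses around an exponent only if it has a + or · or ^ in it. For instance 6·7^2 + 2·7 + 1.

2·7^7 + 2·7^2 + 7 + 4

i=0: 8 = 2^(2 + 1) (b=2); 2→3: 3^(3 + 1) = 81; 81−1 = 80
i=1: 80 = 2·3^3 + 2·3^2 + 2·3 + 2 (b=3); 3→4: 2·4^4 + 2·4^2 + 2·4 + 2 = 554; 554−1 = 553
i=2: 553 = 2·4^4 + 2·4^2 + 2·4 + 1 (b=4); 4→5: 2·5^5 + 2·5^2 + 2·5 + 1 = 6311; 6311−1 = 6310
i=3: 6310 = 2·5^5 + 2·5^2 + 2·5 (b=5); 5→6: 2·6^6 + 2·6^2 + 2·6 = 93396; 93396−1 = 93395
i=4: 93395 = 2·6^6 + 2·6^2 + 6 + 5 (b=6); 6→7: 2·7^7 + 2·7^2 + 7 + 5 = 1647196; 1647196−1 = 1647195
i=5: 1647195 = 2·7^7 + 2·7^2 + 7 + 4 (b=7); 7→8: 2·8^8 + 2·8^2 + 8 + 4 = 33554572; 33554572−1 = 33554571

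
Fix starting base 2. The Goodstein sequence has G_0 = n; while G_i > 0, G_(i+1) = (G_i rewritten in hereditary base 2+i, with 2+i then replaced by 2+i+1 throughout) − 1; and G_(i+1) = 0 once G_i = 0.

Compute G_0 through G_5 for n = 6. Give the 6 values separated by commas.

[0] 6 ≡ 2^2 + 2 (base 2). Lift 3: 30. −1: 29.
[1] 29 ≡ 3^3 + 2 (base 3). Lift 4: 258. −1: 257.
[2] 257 ≡ 4^4 + 1 (base 4). Lift 5: 3126. −1: 3125.
[3] 3125 ≡ 5^5 (base 5). Lift 6: 46656. −1: 46655.
[4] 46655 ≡ 5·6^5 + 5·6^4 + 5·6^3 + 5·6^2 + 5·6 + 5 (base 6). Lift 7: 98040. −1: 98039.

6, 29, 257, 3125, 46655, 98039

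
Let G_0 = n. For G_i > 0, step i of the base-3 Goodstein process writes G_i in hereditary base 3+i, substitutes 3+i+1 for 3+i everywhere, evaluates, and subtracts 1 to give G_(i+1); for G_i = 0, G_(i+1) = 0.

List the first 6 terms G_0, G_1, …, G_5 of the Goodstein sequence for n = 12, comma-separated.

step 0: 12 = 3^2 + 3; sub 4 for 3: 4^2 + 4; = 20; G_1 = 20−1 = 19
step 1: 19 = 4^2 + 3; sub 5 for 4: 5^2 + 3; = 28; G_2 = 28−1 = 27
step 2: 27 = 5^2 + 2; sub 6 for 5: 6^2 + 2; = 38; G_3 = 38−1 = 37
step 3: 37 = 6^2 + 1; sub 7 for 6: 7^2 + 1; = 50; G_4 = 50−1 = 49
step 4: 49 = 7^2; sub 8 for 7: 8^2; = 64; G_5 = 64−1 = 63

12, 19, 27, 37, 49, 63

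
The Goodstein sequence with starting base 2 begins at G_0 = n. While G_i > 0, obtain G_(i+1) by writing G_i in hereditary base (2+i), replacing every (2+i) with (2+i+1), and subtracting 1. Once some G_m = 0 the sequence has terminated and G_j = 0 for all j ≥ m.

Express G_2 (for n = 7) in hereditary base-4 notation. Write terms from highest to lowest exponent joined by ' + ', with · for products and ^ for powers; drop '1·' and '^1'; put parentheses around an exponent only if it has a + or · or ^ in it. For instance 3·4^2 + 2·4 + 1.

G_0 = 7. HB_2(7) = 2^2 + 2 + 1. Bump = 31. G_1 = 30.
G_1 = 30. HB_3(30) = 3^3 + 3. Bump = 260. G_2 = 259.
G_2 = 259. HB_4(259) = 4^4 + 3. Bump = 3128. G_3 = 3127.

4^4 + 3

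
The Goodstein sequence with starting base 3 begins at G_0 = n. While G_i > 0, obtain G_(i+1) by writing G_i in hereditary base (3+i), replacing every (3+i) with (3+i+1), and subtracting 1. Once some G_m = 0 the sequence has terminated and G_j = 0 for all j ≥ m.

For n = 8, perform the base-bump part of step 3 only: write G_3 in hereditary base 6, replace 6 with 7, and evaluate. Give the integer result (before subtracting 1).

12

8 —HB3→ 2·3 + 2 —bump→ 2·4 + 2 = 10 —(−1)→ 9
9 —HB4→ 2·4 + 1 —bump→ 2·5 + 1 = 11 —(−1)→ 10
10 —HB5→ 2·5 —bump→ 2·6 = 12 —(−1)→ 11
11 —HB6→ 6 + 5 —bump→ 7 + 5 = 12 —(−1)→ 11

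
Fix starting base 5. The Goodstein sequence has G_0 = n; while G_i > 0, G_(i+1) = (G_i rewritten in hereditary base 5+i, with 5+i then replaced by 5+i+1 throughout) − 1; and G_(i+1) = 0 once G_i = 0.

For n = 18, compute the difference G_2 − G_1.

2

(0) 18|_5 = 3·5 + 3 ↦ 3·6 + 3|_6 = 21 ⇒ 20
(1) 20|_6 = 3·6 + 2 ↦ 3·7 + 2|_7 = 23 ⇒ 22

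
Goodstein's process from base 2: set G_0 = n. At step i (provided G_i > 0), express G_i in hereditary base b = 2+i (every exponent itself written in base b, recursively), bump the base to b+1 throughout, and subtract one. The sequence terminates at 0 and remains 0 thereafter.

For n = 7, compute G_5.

[0] 7 ≡ 2^2 + 2 + 1 (base 2). Lift 3: 31. −1: 30.
[1] 30 ≡ 3^3 + 3 (base 3). Lift 4: 260. −1: 259.
[2] 259 ≡ 4^4 + 3 (base 4). Lift 5: 3128. −1: 3127.
[3] 3127 ≡ 5^5 + 2 (base 5). Lift 6: 46658. −1: 46657.
[4] 46657 ≡ 6^6 + 1 (base 6). Lift 7: 823544. −1: 823543.
[5] 823543 ≡ 7^7 (base 7). Lift 8: 16777216. −1: 16777215.

823543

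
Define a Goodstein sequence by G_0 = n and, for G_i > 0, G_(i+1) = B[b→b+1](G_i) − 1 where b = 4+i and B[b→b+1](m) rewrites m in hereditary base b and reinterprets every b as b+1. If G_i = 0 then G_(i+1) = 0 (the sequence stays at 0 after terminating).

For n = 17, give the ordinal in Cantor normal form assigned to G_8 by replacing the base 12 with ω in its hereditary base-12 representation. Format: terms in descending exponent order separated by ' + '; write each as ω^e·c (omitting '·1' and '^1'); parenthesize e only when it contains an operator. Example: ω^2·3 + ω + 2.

ω·4 + 11

17 —HB4→ 4^2 + 1 —bump→ 5^2 + 1 = 26 —(−1)→ 25
25 —HB5→ 5^2 —bump→ 6^2 = 36 —(−1)→ 35
35 —HB6→ 5·6 + 5 —bump→ 5·7 + 5 = 40 —(−1)→ 39
39 —HB7→ 5·7 + 4 —bump→ 5·8 + 4 = 44 —(−1)→ 43
43 —HB8→ 5·8 + 3 —bump→ 5·9 + 3 = 48 —(−1)→ 47
47 —HB9→ 5·9 + 2 —bump→ 5·10 + 2 = 52 —(−1)→ 51
51 —HB10→ 5·10 + 1 —bump→ 5·11 + 1 = 56 —(−1)→ 55
55 —HB11→ 5·11 —bump→ 5·12 = 60 —(−1)→ 59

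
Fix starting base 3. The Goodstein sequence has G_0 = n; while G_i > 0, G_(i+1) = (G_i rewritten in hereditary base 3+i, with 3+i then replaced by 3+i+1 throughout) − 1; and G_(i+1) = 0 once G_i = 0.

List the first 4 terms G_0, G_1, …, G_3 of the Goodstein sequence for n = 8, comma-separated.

8, 9, 10, 11

base 3: 8 = 2·3 + 2; at 4: 2·4 + 2 = 10; next = 9
base 4: 9 = 2·4 + 1; at 5: 2·5 + 1 = 11; next = 10
base 5: 10 = 2·5; at 6: 2·6 = 12; next = 11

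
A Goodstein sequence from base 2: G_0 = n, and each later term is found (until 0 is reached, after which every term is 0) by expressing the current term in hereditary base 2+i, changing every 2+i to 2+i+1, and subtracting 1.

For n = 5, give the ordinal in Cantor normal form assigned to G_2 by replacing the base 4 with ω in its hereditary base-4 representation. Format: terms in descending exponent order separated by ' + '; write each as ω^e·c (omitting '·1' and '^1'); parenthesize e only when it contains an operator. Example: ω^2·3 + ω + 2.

(0) 5|_2 = 2^2 + 1 ↦ 3^3 + 1|_3 = 28 ⇒ 27
(1) 27|_3 = 3^3 ↦ 4^4|_4 = 256 ⇒ 255
(2) 255|_4 = 3·4^3 + 3·4^2 + 3·4 + 3 ↦ 3·5^3 + 3·5^2 + 3·5 + 3|_5 = 468 ⇒ 467

ω^3·3 + ω^2·3 + ω·3 + 3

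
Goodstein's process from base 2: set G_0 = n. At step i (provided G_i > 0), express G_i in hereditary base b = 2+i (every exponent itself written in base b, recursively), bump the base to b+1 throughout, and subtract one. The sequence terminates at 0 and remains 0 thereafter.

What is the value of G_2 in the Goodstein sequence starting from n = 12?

1065

(0) 12|_2 = 2^(2 + 1) + 2^2 ↦ 3^(3 + 1) + 3^3|_3 = 108 ⇒ 107
(1) 107|_3 = 3^(3 + 1) + 2·3^2 + 2·3 + 2 ↦ 4^(4 + 1) + 2·4^2 + 2·4 + 2|_4 = 1066 ⇒ 1065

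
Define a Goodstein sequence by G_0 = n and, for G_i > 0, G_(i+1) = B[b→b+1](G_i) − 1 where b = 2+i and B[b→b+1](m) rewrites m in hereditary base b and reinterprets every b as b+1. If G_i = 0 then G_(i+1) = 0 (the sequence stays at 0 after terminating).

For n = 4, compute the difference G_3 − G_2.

step 0: 4 = 2^2; sub 3 for 2: 3^3; = 27; G_1 = 27−1 = 26
step 1: 26 = 2·3^2 + 2·3 + 2; sub 4 for 3: 2·4^2 + 2·4 + 2; = 42; G_2 = 42−1 = 41
step 2: 41 = 2·4^2 + 2·4 + 1; sub 5 for 4: 2·5^2 + 2·5 + 1; = 61; G_3 = 61−1 = 60

19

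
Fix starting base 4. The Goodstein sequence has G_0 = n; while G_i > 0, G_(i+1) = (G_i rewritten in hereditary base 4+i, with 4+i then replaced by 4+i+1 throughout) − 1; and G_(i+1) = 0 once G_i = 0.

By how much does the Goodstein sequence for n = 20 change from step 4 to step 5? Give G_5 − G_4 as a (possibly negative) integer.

(0) 20|_4 = 4^2 + 4 ↦ 5^2 + 5|_5 = 30 ⇒ 29
(1) 29|_5 = 5^2 + 4 ↦ 6^2 + 4|_6 = 40 ⇒ 39
(2) 39|_6 = 6^2 + 3 ↦ 7^2 + 3|_7 = 52 ⇒ 51
(3) 51|_7 = 7^2 + 2 ↦ 8^2 + 2|_8 = 66 ⇒ 65
(4) 65|_8 = 8^2 + 1 ↦ 9^2 + 1|_9 = 82 ⇒ 81

16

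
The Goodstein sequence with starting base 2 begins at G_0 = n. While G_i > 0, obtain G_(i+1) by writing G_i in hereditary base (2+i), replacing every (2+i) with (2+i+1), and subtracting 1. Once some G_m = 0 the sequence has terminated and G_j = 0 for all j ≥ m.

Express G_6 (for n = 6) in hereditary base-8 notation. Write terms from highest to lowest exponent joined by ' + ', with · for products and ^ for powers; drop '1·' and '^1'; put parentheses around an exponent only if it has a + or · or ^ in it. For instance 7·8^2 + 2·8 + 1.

base 2: 6 = 2^2 + 2; at 3: 3^3 + 3 = 30; next = 29
base 3: 29 = 3^3 + 2; at 4: 4^4 + 2 = 258; next = 257
base 4: 257 = 4^4 + 1; at 5: 5^5 + 1 = 3126; next = 3125
base 5: 3125 = 5^5; at 6: 6^6 = 46656; next = 46655
base 6: 46655 = 5·6^5 + 5·6^4 + 5·6^3 + 5·6^2 + 5·6 + 5; at 7: 5·7^5 + 5·7^4 + 5·7^3 + 5·7^2 + 5·7 + 5 = 98040; next = 98039
base 7: 98039 = 5·7^5 + 5·7^4 + 5·7^3 + 5·7^2 + 5·7 + 4; at 8: 5·8^5 + 5·8^4 + 5·8^3 + 5·8^2 + 5·8 + 4 = 187244; next = 187243

5·8^5 + 5·8^4 + 5·8^3 + 5·8^2 + 5·8 + 3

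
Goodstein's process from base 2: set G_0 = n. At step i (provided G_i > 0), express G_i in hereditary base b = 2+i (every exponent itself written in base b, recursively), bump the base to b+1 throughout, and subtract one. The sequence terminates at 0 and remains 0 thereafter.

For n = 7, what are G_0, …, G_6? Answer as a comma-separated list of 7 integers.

[0] 7 ≡ 2^2 + 2 + 1 (base 2). Lift 3: 31. −1: 30.
[1] 30 ≡ 3^3 + 3 (base 3). Lift 4: 260. −1: 259.
[2] 259 ≡ 4^4 + 3 (base 4). Lift 5: 3128. −1: 3127.
[3] 3127 ≡ 5^5 + 2 (base 5). Lift 6: 46658. −1: 46657.
[4] 46657 ≡ 6^6 + 1 (base 6). Lift 7: 823544. −1: 823543.
[5] 823543 ≡ 7^7 (base 7). Lift 8: 16777216. −1: 16777215.

7, 30, 259, 3127, 46657, 823543, 16777215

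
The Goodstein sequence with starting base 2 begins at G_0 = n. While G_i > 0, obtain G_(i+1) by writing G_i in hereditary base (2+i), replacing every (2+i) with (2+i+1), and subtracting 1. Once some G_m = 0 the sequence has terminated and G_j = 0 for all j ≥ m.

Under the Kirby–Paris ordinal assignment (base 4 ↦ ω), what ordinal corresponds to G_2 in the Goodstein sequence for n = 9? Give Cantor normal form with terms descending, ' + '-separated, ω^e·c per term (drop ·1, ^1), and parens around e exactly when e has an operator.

i=0: 9 = 2^(2 + 1) + 1 (b=2); 2→3: 3^(3 + 1) + 1 = 82; 82−1 = 81
i=1: 81 = 3^(3 + 1) (b=3); 3→4: 4^(4 + 1) = 1024; 1024−1 = 1023
i=2: 1023 = 3·4^4 + 3·4^3 + 3·4^2 + 3·4 + 3 (b=4); 4→5: 3·5^5 + 3·5^3 + 3·5^2 + 3·5 + 3 = 9843; 9843−1 = 9842

ω^ω·3 + ω^3·3 + ω^2·3 + ω·3 + 3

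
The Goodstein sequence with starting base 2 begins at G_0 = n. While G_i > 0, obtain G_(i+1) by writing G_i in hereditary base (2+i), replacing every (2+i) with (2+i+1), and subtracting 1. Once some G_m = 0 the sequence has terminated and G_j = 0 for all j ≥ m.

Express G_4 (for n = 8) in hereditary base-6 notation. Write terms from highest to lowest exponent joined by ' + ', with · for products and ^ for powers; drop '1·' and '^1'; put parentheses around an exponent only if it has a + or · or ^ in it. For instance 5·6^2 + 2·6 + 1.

2·6^6 + 2·6^2 + 6 + 5

i=0: 8 = 2^(2 + 1) (b=2); 2→3: 3^(3 + 1) = 81; 81−1 = 80
i=1: 80 = 2·3^3 + 2·3^2 + 2·3 + 2 (b=3); 3→4: 2·4^4 + 2·4^2 + 2·4 + 2 = 554; 554−1 = 553
i=2: 553 = 2·4^4 + 2·4^2 + 2·4 + 1 (b=4); 4→5: 2·5^5 + 2·5^2 + 2·5 + 1 = 6311; 6311−1 = 6310
i=3: 6310 = 2·5^5 + 2·5^2 + 2·5 (b=5); 5→6: 2·6^6 + 2·6^2 + 2·6 = 93396; 93396−1 = 93395
i=4: 93395 = 2·6^6 + 2·6^2 + 6 + 5 (b=6); 6→7: 2·7^7 + 2·7^2 + 7 + 5 = 1647196; 1647196−1 = 1647195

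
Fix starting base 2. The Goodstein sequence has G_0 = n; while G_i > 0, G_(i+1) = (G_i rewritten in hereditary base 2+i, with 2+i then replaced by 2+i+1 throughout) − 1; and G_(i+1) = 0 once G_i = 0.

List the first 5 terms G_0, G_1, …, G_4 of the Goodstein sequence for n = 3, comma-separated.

3, 3, 3, 2, 1

base 2: 3 = 2 + 1; at 3: 3 + 1 = 4; next = 3
base 3: 3 = 3; at 4: 4 = 4; next = 3
base 4: 3 = 3; at 5: 3 = 3; next = 2
base 5: 2 = 2; at 6: 2 = 2; next = 1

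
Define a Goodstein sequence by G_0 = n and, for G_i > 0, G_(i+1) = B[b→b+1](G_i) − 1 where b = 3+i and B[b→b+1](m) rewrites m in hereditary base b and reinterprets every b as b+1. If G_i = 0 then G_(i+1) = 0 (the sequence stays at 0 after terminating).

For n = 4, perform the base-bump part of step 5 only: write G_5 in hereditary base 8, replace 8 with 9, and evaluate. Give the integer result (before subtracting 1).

step 0: 4 = 3 + 1; sub 4 for 3: 4 + 1; = 5; G_1 = 5−1 = 4
step 1: 4 = 4; sub 5 for 4: 5; = 5; G_2 = 5−1 = 4
step 2: 4 = 4; sub 6 for 5: 4; = 4; G_3 = 4−1 = 3
step 3: 3 = 3; sub 7 for 6: 3; = 3; G_4 = 3−1 = 2
step 4: 2 = 2; sub 8 for 7: 2; = 2; G_5 = 2−1 = 1
step 5: 1 = 1; sub 9 for 8: 1; = 1; G_6 = 1−1 = 0

1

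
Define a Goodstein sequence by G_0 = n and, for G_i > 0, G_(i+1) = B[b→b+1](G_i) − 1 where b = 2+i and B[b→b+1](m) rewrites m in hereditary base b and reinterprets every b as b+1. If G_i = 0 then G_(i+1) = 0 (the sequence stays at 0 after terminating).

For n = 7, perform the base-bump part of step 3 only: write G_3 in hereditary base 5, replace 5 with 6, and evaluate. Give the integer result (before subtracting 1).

46658

[0] 7 ≡ 2^2 + 2 + 1 (base 2). Lift 3: 31. −1: 30.
[1] 30 ≡ 3^3 + 3 (base 3). Lift 4: 260. −1: 259.
[2] 259 ≡ 4^4 + 3 (base 4). Lift 5: 3128. −1: 3127.
[3] 3127 ≡ 5^5 + 2 (base 5). Lift 6: 46658. −1: 46657.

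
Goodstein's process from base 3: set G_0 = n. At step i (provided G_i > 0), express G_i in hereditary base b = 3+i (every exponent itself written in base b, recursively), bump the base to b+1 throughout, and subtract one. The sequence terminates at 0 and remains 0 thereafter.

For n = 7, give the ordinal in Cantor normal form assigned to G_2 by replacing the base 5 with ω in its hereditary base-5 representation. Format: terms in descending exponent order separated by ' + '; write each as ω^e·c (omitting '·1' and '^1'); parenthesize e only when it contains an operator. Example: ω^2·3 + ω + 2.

step 0: 7 = 2·3 + 1; sub 4 for 3: 2·4 + 1; = 9; G_1 = 9−1 = 8
step 1: 8 = 2·4; sub 5 for 4: 2·5; = 10; G_2 = 10−1 = 9

ω + 4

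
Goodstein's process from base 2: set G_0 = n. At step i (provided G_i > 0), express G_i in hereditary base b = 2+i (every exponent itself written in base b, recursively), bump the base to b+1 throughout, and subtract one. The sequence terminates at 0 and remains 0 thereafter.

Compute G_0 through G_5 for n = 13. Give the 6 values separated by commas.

13, 108, 1279, 16092, 280711, 5765998

step 0: 13 = 2^(2 + 1) + 2^2 + 1; sub 3 for 2: 3^(3 + 1) + 3^3 + 1; = 109; G_1 = 109−1 = 108
step 1: 108 = 3^(3 + 1) + 3^3; sub 4 for 3: 4^(4 + 1) + 4^4; = 1280; G_2 = 1280−1 = 1279
step 2: 1279 = 4^(4 + 1) + 3·4^3 + 3·4^2 + 3·4 + 3; sub 5 for 4: 5^(5 + 1) + 3·5^3 + 3·5^2 + 3·5 + 3; = 16093; G_3 = 16093−1 = 16092
step 3: 16092 = 5^(5 + 1) + 3·5^3 + 3·5^2 + 3·5 + 2; sub 6 for 5: 6^(6 + 1) + 3·6^3 + 3·6^2 + 3·6 + 2; = 280712; G_4 = 280712−1 = 280711
step 4: 280711 = 6^(6 + 1) + 3·6^3 + 3·6^2 + 3·6 + 1; sub 7 for 6: 7^(7 + 1) + 3·7^3 + 3·7^2 + 3·7 + 1; = 5765999; G_5 = 5765999−1 = 5765998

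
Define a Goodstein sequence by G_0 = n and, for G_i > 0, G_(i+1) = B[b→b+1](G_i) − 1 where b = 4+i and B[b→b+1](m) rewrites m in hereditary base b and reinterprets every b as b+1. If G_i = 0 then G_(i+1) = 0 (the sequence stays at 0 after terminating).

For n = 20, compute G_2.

39

20 —HB4→ 4^2 + 4 —bump→ 5^2 + 5 = 30 —(−1)→ 29
29 —HB5→ 5^2 + 4 —bump→ 6^2 + 4 = 40 —(−1)→ 39
39 —HB6→ 6^2 + 3 —bump→ 7^2 + 3 = 52 —(−1)→ 51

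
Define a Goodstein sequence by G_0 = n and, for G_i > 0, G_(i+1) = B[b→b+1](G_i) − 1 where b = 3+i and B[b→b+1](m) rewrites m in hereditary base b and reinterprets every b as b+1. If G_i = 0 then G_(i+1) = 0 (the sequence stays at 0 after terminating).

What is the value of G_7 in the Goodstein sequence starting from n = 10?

39

(0) 10|_3 = 3^2 + 1 ↦ 4^2 + 1|_4 = 17 ⇒ 16
(1) 16|_4 = 4^2 ↦ 5^2|_5 = 25 ⇒ 24
(2) 24|_5 = 4·5 + 4 ↦ 4·6 + 4|_6 = 28 ⇒ 27
(3) 27|_6 = 4·6 + 3 ↦ 4·7 + 3|_7 = 31 ⇒ 30
(4) 30|_7 = 4·7 + 2 ↦ 4·8 + 2|_8 = 34 ⇒ 33
(5) 33|_8 = 4·8 + 1 ↦ 4·9 + 1|_9 = 37 ⇒ 36
(6) 36|_9 = 4·9 ↦ 4·10|_10 = 40 ⇒ 39
(7) 39|_10 = 3·10 + 9 ↦ 3·11 + 9|_11 = 42 ⇒ 41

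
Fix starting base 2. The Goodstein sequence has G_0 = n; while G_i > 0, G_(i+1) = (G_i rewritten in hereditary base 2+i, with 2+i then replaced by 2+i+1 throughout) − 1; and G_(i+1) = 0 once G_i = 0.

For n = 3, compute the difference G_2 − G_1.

base 2: 3 = 2 + 1; at 3: 3 + 1 = 4; next = 3
base 3: 3 = 3; at 4: 4 = 4; next = 3

0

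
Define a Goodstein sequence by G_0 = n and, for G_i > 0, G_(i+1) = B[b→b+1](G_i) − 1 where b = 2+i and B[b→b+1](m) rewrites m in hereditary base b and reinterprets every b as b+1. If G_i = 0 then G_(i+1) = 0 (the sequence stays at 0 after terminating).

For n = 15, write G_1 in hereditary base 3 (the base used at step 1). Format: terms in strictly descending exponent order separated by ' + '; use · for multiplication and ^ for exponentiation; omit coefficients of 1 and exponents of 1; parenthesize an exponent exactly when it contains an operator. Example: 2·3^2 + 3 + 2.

step 0: 15 = 2^(2 + 1) + 2^2 + 2 + 1; sub 3 for 2: 3^(3 + 1) + 3^3 + 3 + 1; = 112; G_1 = 112−1 = 111
step 1: 111 = 3^(3 + 1) + 3^3 + 3; sub 4 for 3: 4^(4 + 1) + 4^4 + 4; = 1284; G_2 = 1284−1 = 1283

3^(3 + 1) + 3^3 + 3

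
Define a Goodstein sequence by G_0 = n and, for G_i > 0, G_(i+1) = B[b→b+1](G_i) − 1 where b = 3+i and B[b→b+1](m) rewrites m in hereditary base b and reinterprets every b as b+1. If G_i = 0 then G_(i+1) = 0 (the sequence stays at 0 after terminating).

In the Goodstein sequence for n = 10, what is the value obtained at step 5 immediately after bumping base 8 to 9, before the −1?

37

(0) 10|_3 = 3^2 + 1 ↦ 4^2 + 1|_4 = 17 ⇒ 16
(1) 16|_4 = 4^2 ↦ 5^2|_5 = 25 ⇒ 24
(2) 24|_5 = 4·5 + 4 ↦ 4·6 + 4|_6 = 28 ⇒ 27
(3) 27|_6 = 4·6 + 3 ↦ 4·7 + 3|_7 = 31 ⇒ 30
(4) 30|_7 = 4·7 + 2 ↦ 4·8 + 2|_8 = 34 ⇒ 33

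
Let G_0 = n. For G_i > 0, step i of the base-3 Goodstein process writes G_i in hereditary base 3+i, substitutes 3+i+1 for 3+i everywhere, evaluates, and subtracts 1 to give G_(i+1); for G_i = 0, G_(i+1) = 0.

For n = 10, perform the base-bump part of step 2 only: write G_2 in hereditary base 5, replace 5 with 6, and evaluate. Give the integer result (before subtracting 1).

base 3: 10 = 3^2 + 1; at 4: 4^2 + 1 = 17; next = 16
base 4: 16 = 4^2; at 5: 5^2 = 25; next = 24

28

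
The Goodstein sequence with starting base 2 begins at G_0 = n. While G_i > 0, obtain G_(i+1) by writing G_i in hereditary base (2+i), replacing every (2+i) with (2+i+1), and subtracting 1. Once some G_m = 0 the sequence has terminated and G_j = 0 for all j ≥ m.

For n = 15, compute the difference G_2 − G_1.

1172

base 2: 15 = 2^(2 + 1) + 2^2 + 2 + 1; at 3: 3^(3 + 1) + 3^3 + 3 + 1 = 112; next = 111
base 3: 111 = 3^(3 + 1) + 3^3 + 3; at 4: 4^(4 + 1) + 4^4 + 4 = 1284; next = 1283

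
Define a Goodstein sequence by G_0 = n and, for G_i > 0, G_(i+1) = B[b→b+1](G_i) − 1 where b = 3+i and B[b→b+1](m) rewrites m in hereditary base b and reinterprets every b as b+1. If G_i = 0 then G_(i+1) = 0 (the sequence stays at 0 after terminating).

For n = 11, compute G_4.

(0) 11|_3 = 3^2 + 2 ↦ 4^2 + 2|_4 = 18 ⇒ 17
(1) 17|_4 = 4^2 + 1 ↦ 5^2 + 1|_5 = 26 ⇒ 25
(2) 25|_5 = 5^2 ↦ 6^2|_6 = 36 ⇒ 35
(3) 35|_6 = 5·6 + 5 ↦ 5·7 + 5|_7 = 40 ⇒ 39

39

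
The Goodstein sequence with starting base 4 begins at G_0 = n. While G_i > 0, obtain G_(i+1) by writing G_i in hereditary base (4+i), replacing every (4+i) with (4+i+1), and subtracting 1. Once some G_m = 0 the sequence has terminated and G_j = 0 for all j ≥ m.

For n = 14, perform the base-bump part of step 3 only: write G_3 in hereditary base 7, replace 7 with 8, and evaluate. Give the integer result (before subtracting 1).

22

14 —HB4→ 3·4 + 2 —bump→ 3·5 + 2 = 17 —(−1)→ 16
16 —HB5→ 3·5 + 1 —bump→ 3·6 + 1 = 19 —(−1)→ 18
18 —HB6→ 3·6 —bump→ 3·7 = 21 —(−1)→ 20
20 —HB7→ 2·7 + 6 —bump→ 2·8 + 6 = 22 —(−1)→ 21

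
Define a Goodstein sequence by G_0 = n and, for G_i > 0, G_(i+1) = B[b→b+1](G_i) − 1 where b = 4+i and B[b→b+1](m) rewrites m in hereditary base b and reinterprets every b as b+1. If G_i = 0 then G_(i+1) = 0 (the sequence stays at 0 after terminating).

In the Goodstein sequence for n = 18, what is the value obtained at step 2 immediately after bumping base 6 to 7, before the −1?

49

G_0=18  [base 4] 4^2 + 2  →[4↦5]→  5^2 + 2 = 27  −1 ⇒ G_1=26
G_1=26  [base 5] 5^2 + 1  →[5↦6]→  6^2 + 1 = 37  −1 ⇒ G_2=36
G_2=36  [base 6] 6^2  →[6↦7]→  7^2 = 49  −1 ⇒ G_3=48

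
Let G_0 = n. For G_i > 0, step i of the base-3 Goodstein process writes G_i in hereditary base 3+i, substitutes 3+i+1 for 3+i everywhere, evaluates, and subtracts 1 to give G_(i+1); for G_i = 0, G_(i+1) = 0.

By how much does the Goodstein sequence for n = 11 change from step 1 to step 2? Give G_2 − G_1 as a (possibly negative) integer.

8

[0] 11 ≡ 3^2 + 2 (base 3). Lift 4: 18. −1: 17.
[1] 17 ≡ 4^2 + 1 (base 4). Lift 5: 26. −1: 25.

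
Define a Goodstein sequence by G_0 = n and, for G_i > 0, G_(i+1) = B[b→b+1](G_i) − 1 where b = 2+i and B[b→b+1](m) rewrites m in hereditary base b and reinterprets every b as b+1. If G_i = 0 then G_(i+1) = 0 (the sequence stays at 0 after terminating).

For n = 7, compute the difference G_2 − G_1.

229

7 —HB2→ 2^2 + 2 + 1 —bump→ 3^3 + 3 + 1 = 31 —(−1)→ 30
30 —HB3→ 3^3 + 3 —bump→ 4^4 + 4 = 260 —(−1)→ 259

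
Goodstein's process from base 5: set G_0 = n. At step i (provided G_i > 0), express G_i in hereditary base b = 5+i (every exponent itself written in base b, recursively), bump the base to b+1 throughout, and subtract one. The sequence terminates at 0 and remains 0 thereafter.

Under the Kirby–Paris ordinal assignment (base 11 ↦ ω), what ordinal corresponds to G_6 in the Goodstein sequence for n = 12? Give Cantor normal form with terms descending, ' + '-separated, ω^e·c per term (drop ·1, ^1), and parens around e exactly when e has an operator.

ω + 4

base 5: 12 = 2·5 + 2; at 6: 2·6 + 2 = 14; next = 13
base 6: 13 = 2·6 + 1; at 7: 2·7 + 1 = 15; next = 14
base 7: 14 = 2·7; at 8: 2·8 = 16; next = 15
base 8: 15 = 8 + 7; at 9: 9 + 7 = 16; next = 15
base 9: 15 = 9 + 6; at 10: 10 + 6 = 16; next = 15
base 10: 15 = 10 + 5; at 11: 11 + 5 = 16; next = 15
base 11: 15 = 11 + 4; at 12: 12 + 4 = 16; next = 15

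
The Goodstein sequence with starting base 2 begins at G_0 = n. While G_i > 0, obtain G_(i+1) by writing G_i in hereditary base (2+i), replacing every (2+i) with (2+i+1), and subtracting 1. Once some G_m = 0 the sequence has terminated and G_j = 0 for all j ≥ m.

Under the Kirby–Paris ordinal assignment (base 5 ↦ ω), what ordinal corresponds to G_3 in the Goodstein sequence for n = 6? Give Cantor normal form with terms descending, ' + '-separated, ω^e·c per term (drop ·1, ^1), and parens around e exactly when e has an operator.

(0) 6|_2 = 2^2 + 2 ↦ 3^3 + 3|_3 = 30 ⇒ 29
(1) 29|_3 = 3^3 + 2 ↦ 4^4 + 2|_4 = 258 ⇒ 257
(2) 257|_4 = 4^4 + 1 ↦ 5^5 + 1|_5 = 3126 ⇒ 3125
(3) 3125|_5 = 5^5 ↦ 6^6|_6 = 46656 ⇒ 46655

ω^ω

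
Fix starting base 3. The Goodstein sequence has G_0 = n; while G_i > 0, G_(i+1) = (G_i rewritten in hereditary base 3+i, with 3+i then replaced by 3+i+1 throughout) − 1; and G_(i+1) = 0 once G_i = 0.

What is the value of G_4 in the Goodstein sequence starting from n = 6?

7

(0) 6|_3 = 2·3 ↦ 2·4|_4 = 8 ⇒ 7
(1) 7|_4 = 4 + 3 ↦ 5 + 3|_5 = 8 ⇒ 7
(2) 7|_5 = 5 + 2 ↦ 6 + 2|_6 = 8 ⇒ 7
(3) 7|_6 = 6 + 1 ↦ 7 + 1|_7 = 8 ⇒ 7
(4) 7|_7 = 7 ↦ 8|_8 = 8 ⇒ 7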